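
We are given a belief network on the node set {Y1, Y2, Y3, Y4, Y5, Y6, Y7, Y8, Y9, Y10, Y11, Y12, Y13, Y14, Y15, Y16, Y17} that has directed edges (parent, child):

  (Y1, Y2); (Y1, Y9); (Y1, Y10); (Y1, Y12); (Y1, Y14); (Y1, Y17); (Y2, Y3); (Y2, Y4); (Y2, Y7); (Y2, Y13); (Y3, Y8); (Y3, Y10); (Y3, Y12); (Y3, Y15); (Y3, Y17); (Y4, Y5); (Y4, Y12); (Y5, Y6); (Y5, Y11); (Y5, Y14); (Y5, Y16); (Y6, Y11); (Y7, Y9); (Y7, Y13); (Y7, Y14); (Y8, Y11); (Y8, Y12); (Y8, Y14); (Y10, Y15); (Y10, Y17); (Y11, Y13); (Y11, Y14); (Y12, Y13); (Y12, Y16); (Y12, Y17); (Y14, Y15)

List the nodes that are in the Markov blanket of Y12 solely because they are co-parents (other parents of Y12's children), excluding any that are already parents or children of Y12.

{Y2, Y5, Y7, Y10, Y11}

Children of Y12: Y13, Y16, Y17.
  Y13's other parents are Y2, Y7, Y11.
  Y16 also has parent Y5.
  parents(Y17) \ {Y12} = {Y1, Y3, Y10}.
Excluding nodes already adjacent to Y12 (Y1, Y3, Y4, Y8, Y13, Y16, Y17), the co-parent-only contribution is {Y2, Y5, Y7, Y10, Y11}.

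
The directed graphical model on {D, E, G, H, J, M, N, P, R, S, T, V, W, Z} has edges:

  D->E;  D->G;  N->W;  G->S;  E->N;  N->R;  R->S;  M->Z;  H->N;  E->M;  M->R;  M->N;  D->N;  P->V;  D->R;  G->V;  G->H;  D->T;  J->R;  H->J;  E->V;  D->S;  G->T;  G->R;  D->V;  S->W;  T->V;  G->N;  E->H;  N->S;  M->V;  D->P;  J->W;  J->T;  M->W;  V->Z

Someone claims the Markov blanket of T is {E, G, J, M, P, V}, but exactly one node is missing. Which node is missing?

D

By definition, MB(T) is built from T's parents, T's children, and the co-parents of T.
T's children: V.
Parents of T: D, G, J.
Other parents of T's children:
  V also has parents D, E, G, M, P.
MB(T) = {D, E, G, J, M, P, V}.
Comparing with the claimed set, D is missing.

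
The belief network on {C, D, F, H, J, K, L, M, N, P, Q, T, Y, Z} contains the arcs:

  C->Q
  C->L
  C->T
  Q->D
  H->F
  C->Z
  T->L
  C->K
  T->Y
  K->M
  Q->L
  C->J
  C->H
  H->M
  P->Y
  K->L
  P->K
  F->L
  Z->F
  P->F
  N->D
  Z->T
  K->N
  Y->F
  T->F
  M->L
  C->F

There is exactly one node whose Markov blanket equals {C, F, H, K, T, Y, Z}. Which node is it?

P

The target node must have every member of {C, F, H, K, T, Y, Z} as a parent, child, or co-parent, and no others.
Parents of P: none; children: F, K, Y; co-parents: C, H, T, Y, Z.
These exactly cover the given set, so the node is P.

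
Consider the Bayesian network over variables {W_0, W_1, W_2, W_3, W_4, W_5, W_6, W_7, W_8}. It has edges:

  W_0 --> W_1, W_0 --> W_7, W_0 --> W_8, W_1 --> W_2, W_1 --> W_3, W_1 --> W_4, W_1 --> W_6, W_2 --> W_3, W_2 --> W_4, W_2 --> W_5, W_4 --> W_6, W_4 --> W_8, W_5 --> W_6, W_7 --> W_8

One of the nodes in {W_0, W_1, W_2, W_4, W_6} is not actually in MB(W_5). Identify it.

Pa(W_5) = {W_2}.
W_5 has child W_6.
Co-parents of W_5 (other parents of its children):
  W_6: W_1, W_4
MB(W_5) = {W_1, W_2, W_4, W_6}.
W_0 is neither a parent, child, nor co-parent of W_5, so it does not belong.

W_0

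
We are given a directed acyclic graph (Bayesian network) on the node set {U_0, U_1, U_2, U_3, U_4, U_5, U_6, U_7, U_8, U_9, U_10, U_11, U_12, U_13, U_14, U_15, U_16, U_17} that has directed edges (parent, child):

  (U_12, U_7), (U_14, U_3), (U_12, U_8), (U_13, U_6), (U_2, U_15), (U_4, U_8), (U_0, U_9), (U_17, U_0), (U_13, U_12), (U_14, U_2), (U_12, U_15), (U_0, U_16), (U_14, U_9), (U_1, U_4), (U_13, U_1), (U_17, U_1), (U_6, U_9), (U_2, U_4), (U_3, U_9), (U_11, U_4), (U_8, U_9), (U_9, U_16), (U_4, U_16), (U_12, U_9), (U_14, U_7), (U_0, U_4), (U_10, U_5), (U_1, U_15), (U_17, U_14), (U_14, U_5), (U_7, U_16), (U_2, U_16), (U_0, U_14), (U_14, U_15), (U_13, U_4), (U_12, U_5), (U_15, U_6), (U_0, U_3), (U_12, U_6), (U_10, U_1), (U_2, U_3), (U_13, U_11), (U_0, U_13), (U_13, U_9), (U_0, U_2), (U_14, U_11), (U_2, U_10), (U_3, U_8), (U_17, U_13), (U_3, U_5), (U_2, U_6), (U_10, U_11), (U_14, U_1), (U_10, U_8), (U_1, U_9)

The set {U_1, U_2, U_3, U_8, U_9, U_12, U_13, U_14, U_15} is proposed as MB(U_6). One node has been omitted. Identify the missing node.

U_0

A node's Markov blanket = Pa ∪ Ch ∪ (parents of Ch other than the node itself).
U_6's children: U_9.
Pa(U_6) = {U_2, U_12, U_13, U_15}.
Co-parents of U_6 (other parents of its children):
  U_9's other parents are U_0, U_1, U_3, U_8, U_12, U_13, U_14.
MB(U_6) = {U_0, U_1, U_2, U_3, U_8, U_9, U_12, U_13, U_14, U_15}.
Comparing with the claimed set, U_0 is missing.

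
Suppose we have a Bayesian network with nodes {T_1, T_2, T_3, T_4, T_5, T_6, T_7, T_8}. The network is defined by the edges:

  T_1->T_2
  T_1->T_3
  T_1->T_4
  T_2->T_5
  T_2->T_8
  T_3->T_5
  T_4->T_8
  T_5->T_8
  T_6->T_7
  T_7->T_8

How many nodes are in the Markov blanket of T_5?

5

Ch(T_5) = {T_8}.
T_5's parents: T_2, T_3.
Other parents of T_5's children:
  T_8: T_2, T_4, T_7
MB(T_5) = {T_2, T_3, T_4, T_7, T_8}, which has 5 nodes.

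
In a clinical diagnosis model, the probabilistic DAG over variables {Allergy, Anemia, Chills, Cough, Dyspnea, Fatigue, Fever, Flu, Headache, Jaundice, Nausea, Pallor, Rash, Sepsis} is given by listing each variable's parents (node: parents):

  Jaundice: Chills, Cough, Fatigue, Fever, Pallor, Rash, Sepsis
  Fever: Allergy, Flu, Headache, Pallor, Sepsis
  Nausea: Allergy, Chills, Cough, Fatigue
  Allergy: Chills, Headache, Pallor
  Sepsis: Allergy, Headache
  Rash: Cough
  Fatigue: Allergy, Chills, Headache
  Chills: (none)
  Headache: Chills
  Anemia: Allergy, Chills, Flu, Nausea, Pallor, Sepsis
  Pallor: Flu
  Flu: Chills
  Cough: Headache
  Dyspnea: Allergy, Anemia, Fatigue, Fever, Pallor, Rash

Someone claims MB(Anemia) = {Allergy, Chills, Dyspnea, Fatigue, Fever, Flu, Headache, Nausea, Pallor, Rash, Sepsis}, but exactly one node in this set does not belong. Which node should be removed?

By definition, MB(Anemia) is built from Anemia's parents, Anemia's children, and the co-parents of Anemia.
Anemia's parents: Allergy, Chills, Flu, Nausea, Pallor, Sepsis.
Anemia's children: Dyspnea.
Other parents of Anemia's children:
  Dyspnea: Allergy, Fatigue, Fever, Pallor, Rash
MB(Anemia) = {Allergy, Chills, Dyspnea, Fatigue, Fever, Flu, Nausea, Pallor, Rash, Sepsis}.
Headache is neither a parent, child, nor co-parent of Anemia, so it does not belong.

Headache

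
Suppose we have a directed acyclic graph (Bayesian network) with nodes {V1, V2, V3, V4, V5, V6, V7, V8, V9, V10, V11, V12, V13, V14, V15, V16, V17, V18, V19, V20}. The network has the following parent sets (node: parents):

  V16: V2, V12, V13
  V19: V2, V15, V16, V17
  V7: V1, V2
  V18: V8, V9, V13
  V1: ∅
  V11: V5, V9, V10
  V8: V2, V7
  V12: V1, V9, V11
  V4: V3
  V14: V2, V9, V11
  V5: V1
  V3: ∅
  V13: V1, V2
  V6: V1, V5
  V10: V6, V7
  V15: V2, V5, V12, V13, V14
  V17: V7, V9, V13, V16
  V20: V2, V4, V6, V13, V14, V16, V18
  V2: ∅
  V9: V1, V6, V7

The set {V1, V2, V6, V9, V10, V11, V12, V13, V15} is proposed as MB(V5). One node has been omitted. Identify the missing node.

V14

Children of V5: V6, V11, V15.
V5's parents: V1.
Co-parents of V5 (other parents of its children):
  parents(V6) \ {V5} = {V1}.
  V11 also has parents V9, V10.
  parents(V15) \ {V5} = {V2, V12, V13, V14}.
MB(V5) = {V1, V2, V6, V9, V10, V11, V12, V13, V14, V15}.
Comparing with the claimed set, V14 is missing.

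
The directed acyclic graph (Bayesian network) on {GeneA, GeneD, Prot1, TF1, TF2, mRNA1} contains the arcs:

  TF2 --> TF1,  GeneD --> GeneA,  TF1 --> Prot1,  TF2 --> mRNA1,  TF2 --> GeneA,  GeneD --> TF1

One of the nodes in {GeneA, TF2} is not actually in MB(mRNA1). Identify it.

Recall MB(v) = parents ∪ children ∪ spouses, where spouses are the other parents of v's children.
mRNA1's children: none.
Parents of mRNA1: TF2.
With no children, mRNA1 has no spouses; the co-parent set is empty.
MB(mRNA1) = {TF2}.
GeneA is neither a parent, child, nor co-parent of mRNA1, so it does not belong.

GeneA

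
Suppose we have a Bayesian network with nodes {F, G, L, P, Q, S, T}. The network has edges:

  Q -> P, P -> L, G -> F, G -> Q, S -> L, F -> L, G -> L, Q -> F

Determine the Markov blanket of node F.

The Markov blanket of a node is its parents, its children, and the other parents of its children.
Pa(F) = {G, Q}.
Ch(F) = {L}.
Other parents of F's children:
  L's other parents are G, P, S.
MB(F) = {G, L, P, Q, S}.

{G, L, P, Q, S}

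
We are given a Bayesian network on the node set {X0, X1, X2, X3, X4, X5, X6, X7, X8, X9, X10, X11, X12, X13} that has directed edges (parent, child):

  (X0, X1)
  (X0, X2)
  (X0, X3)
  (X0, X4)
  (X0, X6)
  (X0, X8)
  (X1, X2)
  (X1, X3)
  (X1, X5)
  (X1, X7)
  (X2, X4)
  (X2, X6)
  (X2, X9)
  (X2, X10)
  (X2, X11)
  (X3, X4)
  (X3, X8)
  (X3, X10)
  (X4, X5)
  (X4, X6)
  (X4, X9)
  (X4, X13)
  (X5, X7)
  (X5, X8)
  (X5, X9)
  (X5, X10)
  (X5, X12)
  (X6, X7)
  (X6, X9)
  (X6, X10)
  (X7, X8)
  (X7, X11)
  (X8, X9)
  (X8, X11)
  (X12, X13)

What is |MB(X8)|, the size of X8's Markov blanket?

9

By definition, MB(X8) is built from X8's parents, X8's children, and the co-parents of X8.
X8 has children X9, X11.
Parents of X8: X0, X3, X5, X7.
Co-parents of X8 (other parents of its children):
  parents(X9) \ {X8} = {X2, X4, X5, X6}.
  X11 also has parents X2, X7.
MB(X8) = {X0, X2, X3, X4, X5, X6, X7, X9, X11}, which has 9 nodes.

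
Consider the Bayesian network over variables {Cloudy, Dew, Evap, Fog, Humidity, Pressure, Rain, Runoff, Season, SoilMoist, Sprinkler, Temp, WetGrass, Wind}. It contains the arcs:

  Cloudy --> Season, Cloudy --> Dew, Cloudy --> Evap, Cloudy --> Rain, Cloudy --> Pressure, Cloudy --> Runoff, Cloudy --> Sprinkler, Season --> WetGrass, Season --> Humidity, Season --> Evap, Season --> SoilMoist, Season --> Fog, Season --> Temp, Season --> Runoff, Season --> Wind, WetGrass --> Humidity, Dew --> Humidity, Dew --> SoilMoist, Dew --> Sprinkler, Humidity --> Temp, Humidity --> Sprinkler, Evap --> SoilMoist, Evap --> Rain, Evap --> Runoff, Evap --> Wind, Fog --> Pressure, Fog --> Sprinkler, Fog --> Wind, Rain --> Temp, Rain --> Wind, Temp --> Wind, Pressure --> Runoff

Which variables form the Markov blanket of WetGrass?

By definition, MB(WetGrass) is built from WetGrass's parents, WetGrass's children, and the co-parents of WetGrass.
Pa(WetGrass) = {Season}.
WetGrass's children: Humidity.
Co-parents of WetGrass (other parents of its children):
  Humidity also has parents Dew, Season.
Union: {Season} ∪ {Humidity} ∪ {Dew, Season} = {Dew, Humidity, Season}.

{Dew, Humidity, Season}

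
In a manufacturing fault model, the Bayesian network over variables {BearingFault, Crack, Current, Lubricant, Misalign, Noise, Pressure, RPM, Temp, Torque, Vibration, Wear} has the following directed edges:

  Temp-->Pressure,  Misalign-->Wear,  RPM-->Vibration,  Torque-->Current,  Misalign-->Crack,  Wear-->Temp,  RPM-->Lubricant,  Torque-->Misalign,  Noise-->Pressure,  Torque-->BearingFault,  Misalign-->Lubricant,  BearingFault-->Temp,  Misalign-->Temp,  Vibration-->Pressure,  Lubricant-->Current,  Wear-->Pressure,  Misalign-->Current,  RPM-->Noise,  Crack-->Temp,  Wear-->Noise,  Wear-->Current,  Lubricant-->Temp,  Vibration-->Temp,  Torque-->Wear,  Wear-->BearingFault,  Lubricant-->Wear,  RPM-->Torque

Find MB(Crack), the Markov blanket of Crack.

Children of Crack: Temp.
Pa(Crack) = {Misalign}.
For each child, the remaining parents (spouses of Crack):
  parents(Temp) \ {Crack} = {BearingFault, Lubricant, Misalign, Vibration, Wear}.
Taking the union gives {BearingFault, Lubricant, Misalign, Temp, Vibration, Wear}.

{BearingFault, Lubricant, Misalign, Temp, Vibration, Wear}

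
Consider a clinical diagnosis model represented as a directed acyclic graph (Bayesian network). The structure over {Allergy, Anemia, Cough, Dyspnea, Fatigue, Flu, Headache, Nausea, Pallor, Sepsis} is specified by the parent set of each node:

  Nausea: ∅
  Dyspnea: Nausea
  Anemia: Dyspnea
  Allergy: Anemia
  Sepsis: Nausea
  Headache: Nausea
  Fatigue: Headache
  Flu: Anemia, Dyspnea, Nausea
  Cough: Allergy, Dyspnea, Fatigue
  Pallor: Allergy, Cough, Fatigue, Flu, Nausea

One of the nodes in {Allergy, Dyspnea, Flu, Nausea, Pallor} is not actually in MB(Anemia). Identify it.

Pallor

Anemia has children Allergy, Flu.
Anemia's parents: Dyspnea.
Parents of each child, excluding Anemia:
  Allergy has no other parent.
  parents(Flu) \ {Anemia} = {Dyspnea, Nausea}.
MB(Anemia) = {Allergy, Dyspnea, Flu, Nausea}.
Pallor is neither a parent, child, nor co-parent of Anemia, so it does not belong.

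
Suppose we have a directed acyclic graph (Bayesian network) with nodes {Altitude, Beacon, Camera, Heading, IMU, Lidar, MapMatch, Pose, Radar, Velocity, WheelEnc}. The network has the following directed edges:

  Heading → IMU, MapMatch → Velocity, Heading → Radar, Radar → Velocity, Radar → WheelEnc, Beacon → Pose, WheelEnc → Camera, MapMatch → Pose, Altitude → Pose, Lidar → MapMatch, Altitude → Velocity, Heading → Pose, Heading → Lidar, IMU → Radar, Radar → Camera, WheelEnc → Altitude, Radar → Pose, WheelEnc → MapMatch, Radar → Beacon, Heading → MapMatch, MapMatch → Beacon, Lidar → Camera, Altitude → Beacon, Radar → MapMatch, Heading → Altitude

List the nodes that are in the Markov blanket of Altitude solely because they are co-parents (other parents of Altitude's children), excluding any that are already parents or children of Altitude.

Children of Altitude: Beacon, Pose, Velocity.
  parents(Velocity) \ {Altitude} = {MapMatch, Radar}.
  Beacon also has parents MapMatch, Radar.
  parents(Pose) \ {Altitude} = {Beacon, Heading, MapMatch, Radar}.
Excluding nodes already adjacent to Altitude (Beacon, Heading, Pose, Velocity, WheelEnc), the co-parent-only contribution is {MapMatch, Radar}.

{MapMatch, Radar}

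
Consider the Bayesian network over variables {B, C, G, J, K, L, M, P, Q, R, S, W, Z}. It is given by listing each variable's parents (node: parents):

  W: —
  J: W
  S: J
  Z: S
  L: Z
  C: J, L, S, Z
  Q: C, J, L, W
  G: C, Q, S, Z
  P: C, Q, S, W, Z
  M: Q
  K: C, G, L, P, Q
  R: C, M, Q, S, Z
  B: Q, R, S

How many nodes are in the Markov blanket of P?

By definition, MB(P) is built from P's parents, P's children, and the co-parents of P.
Parents of P: C, Q, S, W, Z.
Children of P: K.
Parents of each child, excluding P:
  K also has parents C, G, L, Q.
MB(P) = {C, G, K, L, Q, S, W, Z}, which has 8 nodes.

8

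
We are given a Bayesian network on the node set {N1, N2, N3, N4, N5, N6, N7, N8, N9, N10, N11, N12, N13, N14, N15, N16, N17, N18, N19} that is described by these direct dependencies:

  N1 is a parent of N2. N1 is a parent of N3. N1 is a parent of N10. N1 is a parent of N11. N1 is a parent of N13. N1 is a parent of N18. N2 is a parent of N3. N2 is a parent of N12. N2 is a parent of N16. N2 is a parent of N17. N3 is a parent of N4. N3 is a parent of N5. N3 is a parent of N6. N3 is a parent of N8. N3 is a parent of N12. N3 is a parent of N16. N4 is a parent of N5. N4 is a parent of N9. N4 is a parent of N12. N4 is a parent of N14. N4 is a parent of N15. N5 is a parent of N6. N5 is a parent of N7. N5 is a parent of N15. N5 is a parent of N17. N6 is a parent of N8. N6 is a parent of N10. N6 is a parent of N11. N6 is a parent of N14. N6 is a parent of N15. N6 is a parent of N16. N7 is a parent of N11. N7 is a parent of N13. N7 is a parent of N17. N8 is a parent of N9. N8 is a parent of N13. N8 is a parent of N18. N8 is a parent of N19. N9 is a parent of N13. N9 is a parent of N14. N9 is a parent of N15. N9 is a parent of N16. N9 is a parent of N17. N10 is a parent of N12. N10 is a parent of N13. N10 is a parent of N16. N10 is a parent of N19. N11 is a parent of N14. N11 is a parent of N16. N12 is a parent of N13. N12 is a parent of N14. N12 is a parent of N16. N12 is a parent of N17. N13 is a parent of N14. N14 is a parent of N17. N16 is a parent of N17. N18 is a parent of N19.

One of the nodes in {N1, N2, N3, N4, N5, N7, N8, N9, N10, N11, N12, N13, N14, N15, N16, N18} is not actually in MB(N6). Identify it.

N18

N6 has children N8, N10, N11, N14, N15, N16.
Pa(N6) = {N3, N5}.
Parents of each child, excluding N6:
  N8's other parent is N3.
  N10's other parent is N1.
  parents(N11) \ {N6} = {N1, N7}.
  parents(N14) \ {N6} = {N4, N9, N11, N12, N13}.
  N15's other parents are N4, N5, N9.
  parents(N16) \ {N6} = {N2, N3, N9, N10, N11, N12}.
MB(N6) = {N1, N2, N3, N4, N5, N7, N8, N9, N10, N11, N12, N13, N14, N15, N16}.
N18 is neither a parent, child, nor co-parent of N6, so it does not belong.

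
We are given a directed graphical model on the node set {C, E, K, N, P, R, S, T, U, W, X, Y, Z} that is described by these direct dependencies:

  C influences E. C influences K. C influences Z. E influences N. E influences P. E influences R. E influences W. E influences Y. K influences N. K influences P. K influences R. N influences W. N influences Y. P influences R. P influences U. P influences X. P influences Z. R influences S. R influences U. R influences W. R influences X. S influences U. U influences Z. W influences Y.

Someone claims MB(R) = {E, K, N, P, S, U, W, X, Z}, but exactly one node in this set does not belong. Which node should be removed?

By definition, MB(R) is built from R's parents, R's children, and the co-parents of R.
Children of R: S, U, W, X.
Parents of R: E, K, P.
Other parents of R's children:
  S: no additional parents.
  parents(U) \ {R} = {P, S}.
  W also has parents E, N.
  parents(X) \ {R} = {P}.
MB(R) = {E, K, N, P, S, U, W, X}.
Z is neither a parent, child, nor co-parent of R, so it does not belong.

Z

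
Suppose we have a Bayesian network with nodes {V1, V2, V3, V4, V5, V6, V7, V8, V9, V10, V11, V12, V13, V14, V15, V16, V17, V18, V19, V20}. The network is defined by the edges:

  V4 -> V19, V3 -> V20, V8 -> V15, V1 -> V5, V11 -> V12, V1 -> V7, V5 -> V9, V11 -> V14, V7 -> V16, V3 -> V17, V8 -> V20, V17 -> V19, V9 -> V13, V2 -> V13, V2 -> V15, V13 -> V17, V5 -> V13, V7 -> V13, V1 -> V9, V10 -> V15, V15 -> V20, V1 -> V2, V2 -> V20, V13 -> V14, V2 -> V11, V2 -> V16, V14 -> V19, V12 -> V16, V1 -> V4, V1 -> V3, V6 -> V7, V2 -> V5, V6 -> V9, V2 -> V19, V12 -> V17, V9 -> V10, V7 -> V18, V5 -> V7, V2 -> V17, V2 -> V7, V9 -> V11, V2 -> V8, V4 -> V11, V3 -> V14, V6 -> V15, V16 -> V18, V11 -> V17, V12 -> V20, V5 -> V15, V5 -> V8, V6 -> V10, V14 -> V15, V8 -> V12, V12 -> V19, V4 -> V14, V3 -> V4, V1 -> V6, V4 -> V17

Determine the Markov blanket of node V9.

V9 has parents V1, V5, V6.
Ch(V9) = {V10, V11, V13}.
For each child, the remaining parents (spouses of V9):
  V10 also has parent V6.
  V11's other parents are V2, V4.
  V13's other parents are V2, V5, V7.
So the Markov blanket of V9 is {V1, V2, V4, V5, V6, V7, V10, V11, V13}.

{V1, V2, V4, V5, V6, V7, V10, V11, V13}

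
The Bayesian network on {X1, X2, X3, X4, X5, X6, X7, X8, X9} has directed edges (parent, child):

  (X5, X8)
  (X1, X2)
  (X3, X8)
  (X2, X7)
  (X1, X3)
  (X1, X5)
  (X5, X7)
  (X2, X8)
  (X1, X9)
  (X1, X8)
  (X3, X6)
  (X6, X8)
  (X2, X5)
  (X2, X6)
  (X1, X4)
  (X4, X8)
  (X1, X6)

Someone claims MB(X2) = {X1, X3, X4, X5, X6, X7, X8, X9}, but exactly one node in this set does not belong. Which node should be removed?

X9

X2 has children X5, X6, X7, X8.
Parents of X2: X1.
Parents of each child, excluding X2:
  parents(X5) \ {X2} = {X1}.
  parents(X6) \ {X2} = {X1, X3}.
  parents(X7) \ {X2} = {X5}.
  X8's other parents are X1, X3, X4, X5, X6.
MB(X2) = {X1, X3, X4, X5, X6, X7, X8}.
X9 is neither a parent, child, nor co-parent of X2, so it does not belong.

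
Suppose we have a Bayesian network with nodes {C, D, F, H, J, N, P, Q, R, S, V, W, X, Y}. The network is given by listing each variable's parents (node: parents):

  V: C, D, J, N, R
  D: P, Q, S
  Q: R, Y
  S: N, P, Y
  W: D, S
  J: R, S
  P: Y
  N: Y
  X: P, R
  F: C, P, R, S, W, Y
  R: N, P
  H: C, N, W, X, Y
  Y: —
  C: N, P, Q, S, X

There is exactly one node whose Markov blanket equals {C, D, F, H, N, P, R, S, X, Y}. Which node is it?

The target node must have every member of {C, D, F, H, N, P, R, S, X, Y} as a parent, child, or co-parent, and no others.
Parents of W: D, S; children: F, H; co-parents: C, N, P, R, S, X, Y.
These exactly cover the given set, so the node is W.

W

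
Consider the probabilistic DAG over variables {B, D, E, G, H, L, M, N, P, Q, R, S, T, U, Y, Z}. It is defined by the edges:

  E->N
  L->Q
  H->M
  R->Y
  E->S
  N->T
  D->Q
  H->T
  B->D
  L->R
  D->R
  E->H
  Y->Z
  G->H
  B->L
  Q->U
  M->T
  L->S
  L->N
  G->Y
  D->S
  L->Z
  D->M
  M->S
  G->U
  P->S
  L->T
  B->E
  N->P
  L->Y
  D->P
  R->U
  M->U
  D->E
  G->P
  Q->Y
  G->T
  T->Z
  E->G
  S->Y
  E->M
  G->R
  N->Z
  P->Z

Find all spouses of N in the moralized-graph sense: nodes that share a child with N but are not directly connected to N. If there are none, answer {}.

Children of N: P, T, Z.
  P: D, G
  T: G, H, L, M
  Z: L, P, T, Y
Excluding nodes already adjacent to N (E, L, P, T, Z), the co-parent-only contribution is {D, G, H, M, Y}.

{D, G, H, M, Y}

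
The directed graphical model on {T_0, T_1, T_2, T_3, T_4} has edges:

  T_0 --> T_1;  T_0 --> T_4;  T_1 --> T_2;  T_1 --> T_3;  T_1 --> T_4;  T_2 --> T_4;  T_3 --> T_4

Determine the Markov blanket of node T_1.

{T_0, T_2, T_3, T_4}

Ch(T_1) = {T_2, T_3, T_4}.
Parents of T_1: T_0.
Other parents of T_1's children:
  T_2: —
  T_3: —
  T_4: T_0, T_2, T_3
Union: {T_0} ∪ {T_2, T_3, T_4} ∪ {T_0, T_2, T_3} = {T_0, T_2, T_3, T_4}.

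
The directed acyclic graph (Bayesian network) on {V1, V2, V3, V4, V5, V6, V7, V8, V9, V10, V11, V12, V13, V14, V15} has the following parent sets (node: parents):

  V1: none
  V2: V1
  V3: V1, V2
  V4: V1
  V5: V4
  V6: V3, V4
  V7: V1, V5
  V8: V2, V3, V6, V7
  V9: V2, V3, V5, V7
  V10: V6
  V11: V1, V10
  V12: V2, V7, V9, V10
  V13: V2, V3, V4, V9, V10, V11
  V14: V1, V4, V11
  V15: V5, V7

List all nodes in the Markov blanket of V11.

V11's children: V13, V14.
V11's parents: V1, V10.
Other parents of V11's children:
  V13: V2, V3, V4, V9, V10
  V14: V1, V4
Union: {V1, V10} ∪ {V13, V14} ∪ {V1, V2, V3, V4, V9, V10} = {V1, V2, V3, V4, V9, V10, V13, V14}.

{V1, V2, V3, V4, V9, V10, V13, V14}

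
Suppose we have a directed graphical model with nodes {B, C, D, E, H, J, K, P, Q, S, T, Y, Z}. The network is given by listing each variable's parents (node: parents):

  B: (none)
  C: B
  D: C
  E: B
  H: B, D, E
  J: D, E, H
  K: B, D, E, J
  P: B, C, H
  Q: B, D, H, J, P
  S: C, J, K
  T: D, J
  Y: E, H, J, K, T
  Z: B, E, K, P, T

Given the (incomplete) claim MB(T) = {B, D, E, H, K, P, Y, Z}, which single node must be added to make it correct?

The Markov blanket of a node is its parents, its children, and the other parents of its children.
T's parents: D, J.
Children of T: Y, Z.
For each child, the remaining parents (spouses of T):
  Y: E, H, J, K
  Z: B, E, K, P
MB(T) = {B, D, E, H, J, K, P, Y, Z}.
Comparing with the claimed set, J is missing.

J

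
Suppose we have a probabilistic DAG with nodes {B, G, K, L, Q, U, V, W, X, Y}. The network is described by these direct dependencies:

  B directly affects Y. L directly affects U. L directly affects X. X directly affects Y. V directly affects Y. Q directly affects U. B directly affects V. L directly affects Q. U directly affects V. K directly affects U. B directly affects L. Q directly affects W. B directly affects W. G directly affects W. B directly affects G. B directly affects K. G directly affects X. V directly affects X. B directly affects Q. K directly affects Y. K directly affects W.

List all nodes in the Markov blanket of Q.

Recall MB(v) = parents ∪ children ∪ spouses, where spouses are the other parents of v's children.
Q has children U, W.
Q's parents: B, L.
Parents of each child, excluding Q:
  U also has parents K, L.
  W's other parents are B, G, K.
So the Markov blanket of Q is {B, G, K, L, U, W}.

{B, G, K, L, U, W}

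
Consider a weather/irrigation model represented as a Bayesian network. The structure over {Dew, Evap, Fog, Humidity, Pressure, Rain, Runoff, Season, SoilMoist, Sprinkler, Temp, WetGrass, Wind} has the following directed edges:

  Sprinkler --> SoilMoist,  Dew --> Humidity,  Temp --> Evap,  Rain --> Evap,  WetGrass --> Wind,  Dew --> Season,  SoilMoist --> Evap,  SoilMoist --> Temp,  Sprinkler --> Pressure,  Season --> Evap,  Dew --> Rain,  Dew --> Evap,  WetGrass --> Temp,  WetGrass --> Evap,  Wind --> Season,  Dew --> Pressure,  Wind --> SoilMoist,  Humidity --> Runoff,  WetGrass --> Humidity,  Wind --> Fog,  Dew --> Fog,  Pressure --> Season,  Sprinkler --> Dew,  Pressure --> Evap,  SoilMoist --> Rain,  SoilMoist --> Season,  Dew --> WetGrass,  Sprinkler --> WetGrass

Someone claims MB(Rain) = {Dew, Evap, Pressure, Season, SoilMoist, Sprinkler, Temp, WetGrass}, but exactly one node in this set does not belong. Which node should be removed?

Sprinkler

Pa(Rain) = {Dew, SoilMoist}.
Rain has child Evap.
Other parents of Rain's children:
  Evap: Dew, Pressure, Season, SoilMoist, Temp, WetGrass
MB(Rain) = {Dew, Evap, Pressure, Season, SoilMoist, Temp, WetGrass}.
Sprinkler is neither a parent, child, nor co-parent of Rain, so it does not belong.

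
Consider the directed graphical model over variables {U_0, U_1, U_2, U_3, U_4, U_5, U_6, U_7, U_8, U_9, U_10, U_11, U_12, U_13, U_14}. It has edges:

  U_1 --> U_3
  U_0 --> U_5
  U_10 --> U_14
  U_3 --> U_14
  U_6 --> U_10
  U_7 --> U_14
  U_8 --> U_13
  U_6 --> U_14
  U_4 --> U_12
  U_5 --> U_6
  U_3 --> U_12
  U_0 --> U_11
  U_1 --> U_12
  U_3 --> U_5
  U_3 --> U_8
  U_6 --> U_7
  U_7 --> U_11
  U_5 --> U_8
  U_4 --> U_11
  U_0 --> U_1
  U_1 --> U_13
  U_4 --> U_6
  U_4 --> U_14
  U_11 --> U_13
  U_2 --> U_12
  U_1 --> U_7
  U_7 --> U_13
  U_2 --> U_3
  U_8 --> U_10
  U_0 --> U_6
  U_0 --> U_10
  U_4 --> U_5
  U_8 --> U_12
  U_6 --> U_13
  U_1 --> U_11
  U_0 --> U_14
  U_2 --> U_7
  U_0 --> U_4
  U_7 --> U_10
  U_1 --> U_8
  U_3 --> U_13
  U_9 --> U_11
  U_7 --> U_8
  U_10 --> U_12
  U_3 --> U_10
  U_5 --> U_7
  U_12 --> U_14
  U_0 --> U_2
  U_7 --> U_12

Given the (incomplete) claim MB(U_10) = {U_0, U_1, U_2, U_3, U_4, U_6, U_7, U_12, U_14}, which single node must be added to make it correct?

U_10 has children U_12, U_14.
Pa(U_10) = {U_0, U_3, U_6, U_7, U_8}.
For each child, the remaining parents (spouses of U_10):
  parents(U_12) \ {U_10} = {U_1, U_2, U_3, U_4, U_7, U_8}.
  parents(U_14) \ {U_10} = {U_0, U_3, U_4, U_6, U_7, U_12}.
MB(U_10) = {U_0, U_1, U_2, U_3, U_4, U_6, U_7, U_8, U_12, U_14}.
Comparing with the claimed set, U_8 is missing.

U_8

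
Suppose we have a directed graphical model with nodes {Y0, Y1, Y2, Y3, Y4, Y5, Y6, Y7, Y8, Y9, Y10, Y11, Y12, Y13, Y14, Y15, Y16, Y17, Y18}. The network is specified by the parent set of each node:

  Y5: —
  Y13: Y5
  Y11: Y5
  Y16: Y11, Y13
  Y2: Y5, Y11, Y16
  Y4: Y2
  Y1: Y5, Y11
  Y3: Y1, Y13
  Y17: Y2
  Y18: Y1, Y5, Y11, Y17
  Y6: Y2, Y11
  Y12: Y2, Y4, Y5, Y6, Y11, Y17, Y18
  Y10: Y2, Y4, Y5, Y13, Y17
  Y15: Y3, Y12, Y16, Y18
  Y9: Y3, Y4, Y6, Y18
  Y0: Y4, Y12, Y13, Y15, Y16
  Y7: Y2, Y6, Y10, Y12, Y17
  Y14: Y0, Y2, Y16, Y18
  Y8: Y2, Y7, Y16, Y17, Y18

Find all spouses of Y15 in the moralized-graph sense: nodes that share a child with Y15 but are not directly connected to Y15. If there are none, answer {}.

Children of Y15: Y0.
  parents(Y0) \ {Y15} = {Y4, Y12, Y13, Y16}.
Excluding nodes already adjacent to Y15 (Y0, Y3, Y12, Y16, Y18), the co-parent-only contribution is {Y4, Y13}.

{Y4, Y13}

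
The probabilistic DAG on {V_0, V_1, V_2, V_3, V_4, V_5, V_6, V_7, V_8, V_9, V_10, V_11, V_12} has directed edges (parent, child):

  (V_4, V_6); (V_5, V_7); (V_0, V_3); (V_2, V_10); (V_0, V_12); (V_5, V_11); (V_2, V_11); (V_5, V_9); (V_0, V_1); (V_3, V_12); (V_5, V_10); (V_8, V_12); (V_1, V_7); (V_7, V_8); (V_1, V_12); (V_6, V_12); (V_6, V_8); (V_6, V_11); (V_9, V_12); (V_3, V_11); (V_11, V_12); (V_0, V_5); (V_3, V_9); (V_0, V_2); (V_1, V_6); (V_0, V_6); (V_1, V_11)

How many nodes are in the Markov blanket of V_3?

9

By definition, MB(V_3) is built from V_3's parents, V_3's children, and the co-parents of V_3.
V_3's parents: V_0.
V_3's children: V_9, V_11, V_12.
For each child, the remaining parents (spouses of V_3):
  V_9's other parent is V_5.
  V_11 also has parents V_1, V_2, V_5, V_6.
  parents(V_12) \ {V_3} = {V_0, V_1, V_6, V_8, V_9, V_11}.
MB(V_3) = {V_0, V_1, V_2, V_5, V_6, V_8, V_9, V_11, V_12}, which has 9 nodes.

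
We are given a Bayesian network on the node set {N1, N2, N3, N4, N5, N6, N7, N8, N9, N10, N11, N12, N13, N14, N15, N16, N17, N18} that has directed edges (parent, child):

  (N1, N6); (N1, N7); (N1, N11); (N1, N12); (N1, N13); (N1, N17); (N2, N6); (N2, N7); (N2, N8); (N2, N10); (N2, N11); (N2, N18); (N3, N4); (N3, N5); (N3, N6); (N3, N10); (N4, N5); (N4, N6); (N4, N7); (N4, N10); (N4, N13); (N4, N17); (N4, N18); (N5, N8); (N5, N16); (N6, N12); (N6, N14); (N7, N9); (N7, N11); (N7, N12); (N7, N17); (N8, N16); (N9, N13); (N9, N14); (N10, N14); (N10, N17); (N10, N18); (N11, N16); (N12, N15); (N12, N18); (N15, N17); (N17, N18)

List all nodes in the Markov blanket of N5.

{N2, N3, N4, N8, N11, N16}

A node's Markov blanket = Pa ∪ Ch ∪ (parents of Ch other than the node itself).
N5's parents: N3, N4.
N5 has children N8, N16.
For each child, the remaining parents (spouses of N5):
  N8: N2
  N16: N8, N11
Taking the union gives {N2, N3, N4, N8, N11, N16}.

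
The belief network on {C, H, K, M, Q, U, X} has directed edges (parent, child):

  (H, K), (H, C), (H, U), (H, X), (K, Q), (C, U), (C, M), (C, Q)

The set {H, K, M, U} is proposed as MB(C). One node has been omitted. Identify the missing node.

By definition, MB(C) is built from C's parents, C's children, and the co-parents of C.
C has parent H.
C has children M, Q, U.
Co-parents of C (other parents of its children):
  parents(U) \ {C} = {H}.
  M: no additional parents.
  Q's other parent is K.
MB(C) = {H, K, M, Q, U}.
Comparing with the claimed set, Q is missing.

Q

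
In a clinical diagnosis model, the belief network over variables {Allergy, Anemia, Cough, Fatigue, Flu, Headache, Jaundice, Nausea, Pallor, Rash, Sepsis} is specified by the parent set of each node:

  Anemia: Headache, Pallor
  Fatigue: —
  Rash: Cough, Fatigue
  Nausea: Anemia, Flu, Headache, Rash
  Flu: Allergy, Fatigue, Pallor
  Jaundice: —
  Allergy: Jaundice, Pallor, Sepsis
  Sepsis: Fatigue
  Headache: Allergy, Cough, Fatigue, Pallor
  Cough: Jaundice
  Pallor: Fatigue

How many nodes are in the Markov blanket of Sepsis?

4

By definition, MB(Sepsis) is built from Sepsis's parents, Sepsis's children, and the co-parents of Sepsis.
Ch(Sepsis) = {Allergy}.
Parents of Sepsis: Fatigue.
For each child, the remaining parents (spouses of Sepsis):
  parents(Allergy) \ {Sepsis} = {Jaundice, Pallor}.
MB(Sepsis) = {Allergy, Fatigue, Jaundice, Pallor}, which has 4 nodes.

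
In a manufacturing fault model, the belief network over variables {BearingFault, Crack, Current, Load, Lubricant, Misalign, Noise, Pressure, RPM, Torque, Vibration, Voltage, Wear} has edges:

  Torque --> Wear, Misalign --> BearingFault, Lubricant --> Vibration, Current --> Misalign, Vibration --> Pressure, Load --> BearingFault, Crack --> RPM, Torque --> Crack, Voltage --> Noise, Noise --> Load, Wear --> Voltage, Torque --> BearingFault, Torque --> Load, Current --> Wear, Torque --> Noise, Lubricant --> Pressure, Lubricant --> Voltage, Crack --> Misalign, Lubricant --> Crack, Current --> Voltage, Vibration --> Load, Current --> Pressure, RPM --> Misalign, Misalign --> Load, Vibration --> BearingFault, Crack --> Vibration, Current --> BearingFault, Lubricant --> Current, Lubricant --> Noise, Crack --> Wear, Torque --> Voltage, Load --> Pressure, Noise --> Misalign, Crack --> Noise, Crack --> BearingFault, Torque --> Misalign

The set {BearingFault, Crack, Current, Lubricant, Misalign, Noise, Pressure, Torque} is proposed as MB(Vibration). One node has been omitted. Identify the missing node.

The Markov blanket of a node is its parents, its children, and the other parents of its children.
Vibration has parents Crack, Lubricant.
Vibration has children BearingFault, Load, Pressure.
Co-parents of Vibration (other parents of its children):
  parents(Load) \ {Vibration} = {Misalign, Noise, Torque}.
  parents(BearingFault) \ {Vibration} = {Crack, Current, Load, Misalign, Torque}.
  parents(Pressure) \ {Vibration} = {Current, Load, Lubricant}.
MB(Vibration) = {BearingFault, Crack, Current, Load, Lubricant, Misalign, Noise, Pressure, Torque}.
Comparing with the claimed set, Load is missing.

Load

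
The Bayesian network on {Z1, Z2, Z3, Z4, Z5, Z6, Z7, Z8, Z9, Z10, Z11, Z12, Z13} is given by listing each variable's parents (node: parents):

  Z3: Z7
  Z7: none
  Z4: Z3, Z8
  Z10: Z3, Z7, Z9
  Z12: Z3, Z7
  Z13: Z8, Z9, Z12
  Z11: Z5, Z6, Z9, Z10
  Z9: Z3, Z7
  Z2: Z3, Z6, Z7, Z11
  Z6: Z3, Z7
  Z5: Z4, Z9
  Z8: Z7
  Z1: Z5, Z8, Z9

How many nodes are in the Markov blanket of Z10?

6

A node's Markov blanket = Pa ∪ Ch ∪ (parents of Ch other than the node itself).
Pa(Z10) = {Z3, Z7, Z9}.
Z10 has child Z11.
Co-parents of Z10 (other parents of its children):
  Z11 also has parents Z5, Z6, Z9.
MB(Z10) = {Z3, Z5, Z6, Z7, Z9, Z11}, which has 6 nodes.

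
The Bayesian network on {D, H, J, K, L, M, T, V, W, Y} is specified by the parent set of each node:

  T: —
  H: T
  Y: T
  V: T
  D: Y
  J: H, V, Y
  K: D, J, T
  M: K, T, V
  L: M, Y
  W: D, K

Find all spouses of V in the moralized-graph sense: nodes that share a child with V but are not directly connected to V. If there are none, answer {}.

Children of V: J, M.
  J: H, Y
  M: K, T
Excluding nodes already adjacent to V (J, M, T), the co-parent-only contribution is {H, K, Y}.

{H, K, Y}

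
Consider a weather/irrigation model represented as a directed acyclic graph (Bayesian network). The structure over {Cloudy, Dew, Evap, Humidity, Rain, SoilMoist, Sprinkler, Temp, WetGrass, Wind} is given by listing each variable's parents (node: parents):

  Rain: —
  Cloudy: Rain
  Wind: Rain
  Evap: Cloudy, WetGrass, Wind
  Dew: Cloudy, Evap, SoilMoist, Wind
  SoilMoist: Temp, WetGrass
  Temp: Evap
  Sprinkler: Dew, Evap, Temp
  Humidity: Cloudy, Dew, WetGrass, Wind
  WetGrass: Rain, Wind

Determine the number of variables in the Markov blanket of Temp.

5

Temp has parent Evap.
Temp's children: SoilMoist, Sprinkler.
Other parents of Temp's children:
  SoilMoist also has parent WetGrass.
  Sprinkler's other parents are Dew, Evap.
MB(Temp) = {Dew, Evap, SoilMoist, Sprinkler, WetGrass}, which has 5 nodes.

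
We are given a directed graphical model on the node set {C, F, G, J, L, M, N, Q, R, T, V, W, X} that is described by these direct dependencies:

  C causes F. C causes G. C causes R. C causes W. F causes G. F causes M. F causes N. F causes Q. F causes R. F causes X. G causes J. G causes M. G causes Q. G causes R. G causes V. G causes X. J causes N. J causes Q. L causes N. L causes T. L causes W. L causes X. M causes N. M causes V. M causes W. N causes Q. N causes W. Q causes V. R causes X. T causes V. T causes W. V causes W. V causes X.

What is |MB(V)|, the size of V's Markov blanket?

11

Pa(V) = {G, M, Q, T}.
V has children W, X.
Parents of each child, excluding V:
  W: C, L, M, N, T
  X: F, G, L, R
MB(V) = {C, F, G, L, M, N, Q, R, T, W, X}, which has 11 nodes.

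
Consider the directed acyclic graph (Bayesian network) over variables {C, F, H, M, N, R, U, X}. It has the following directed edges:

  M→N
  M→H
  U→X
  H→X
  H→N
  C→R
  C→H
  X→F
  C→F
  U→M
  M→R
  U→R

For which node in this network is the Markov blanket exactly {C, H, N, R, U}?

M

The target node must have every member of {C, H, N, R, U} as a parent, child, or co-parent, and no others.
Parents of M: U; children: H, N, R; co-parents: C, H, U.
These exactly cover the given set, so the node is M.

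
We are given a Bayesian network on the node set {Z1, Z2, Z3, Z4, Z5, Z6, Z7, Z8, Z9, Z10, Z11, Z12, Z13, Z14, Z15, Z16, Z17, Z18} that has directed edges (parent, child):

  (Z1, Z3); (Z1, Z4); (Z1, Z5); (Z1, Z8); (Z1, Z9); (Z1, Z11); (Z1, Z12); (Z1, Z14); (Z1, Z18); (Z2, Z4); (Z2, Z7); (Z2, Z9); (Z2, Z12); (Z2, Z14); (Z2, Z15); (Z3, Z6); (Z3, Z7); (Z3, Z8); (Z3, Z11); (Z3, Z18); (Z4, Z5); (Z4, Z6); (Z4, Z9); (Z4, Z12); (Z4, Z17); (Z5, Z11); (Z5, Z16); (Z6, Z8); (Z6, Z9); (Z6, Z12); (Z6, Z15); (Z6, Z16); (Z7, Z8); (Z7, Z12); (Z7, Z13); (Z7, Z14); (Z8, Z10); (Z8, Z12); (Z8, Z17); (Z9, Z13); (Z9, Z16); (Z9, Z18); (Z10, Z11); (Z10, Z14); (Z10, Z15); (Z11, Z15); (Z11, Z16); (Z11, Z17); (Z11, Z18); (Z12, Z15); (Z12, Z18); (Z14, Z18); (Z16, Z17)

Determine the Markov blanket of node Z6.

{Z1, Z2, Z3, Z4, Z5, Z7, Z8, Z9, Z10, Z11, Z12, Z15, Z16}

A node's Markov blanket = Pa ∪ Ch ∪ (parents of Ch other than the node itself).
Z6 has parents Z3, Z4.
Z6's children: Z8, Z9, Z12, Z15, Z16.
Parents of each child, excluding Z6:
  parents(Z8) \ {Z6} = {Z1, Z3, Z7}.
  Z9 also has parents Z1, Z2, Z4.
  Z12's other parents are Z1, Z2, Z4, Z7, Z8.
  Z15 also has parents Z2, Z10, Z11, Z12.
  Z16's other parents are Z5, Z9, Z11.
So the Markov blanket of Z6 is {Z1, Z2, Z3, Z4, Z5, Z7, Z8, Z9, Z10, Z11, Z12, Z15, Z16}.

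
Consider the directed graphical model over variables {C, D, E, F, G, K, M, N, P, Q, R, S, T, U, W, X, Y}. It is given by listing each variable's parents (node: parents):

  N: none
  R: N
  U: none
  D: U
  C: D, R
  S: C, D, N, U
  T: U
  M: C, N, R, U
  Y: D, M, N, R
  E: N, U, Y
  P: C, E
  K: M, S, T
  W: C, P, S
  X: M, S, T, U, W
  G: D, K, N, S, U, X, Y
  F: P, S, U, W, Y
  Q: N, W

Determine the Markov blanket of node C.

{D, E, M, N, P, R, S, U, W}

By definition, MB(C) is built from C's parents, C's children, and the co-parents of C.
C's children: M, P, S, W.
C's parents: D, R.
Parents of each child, excluding C:
  S also has parents D, N, U.
  parents(M) \ {C} = {N, R, U}.
  P also has parent E.
  W's other parents are P, S.
Taking the union gives {D, E, M, N, P, R, S, U, W}.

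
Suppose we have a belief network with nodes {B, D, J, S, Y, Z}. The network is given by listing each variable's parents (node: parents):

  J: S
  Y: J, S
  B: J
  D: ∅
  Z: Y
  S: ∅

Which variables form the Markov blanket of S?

Parents of S: none.
S has children J, Y.
Co-parents of S (other parents of its children):
  J has no other parent.
  Y also has parent J.
So the Markov blanket of S is {J, Y}.

{J, Y}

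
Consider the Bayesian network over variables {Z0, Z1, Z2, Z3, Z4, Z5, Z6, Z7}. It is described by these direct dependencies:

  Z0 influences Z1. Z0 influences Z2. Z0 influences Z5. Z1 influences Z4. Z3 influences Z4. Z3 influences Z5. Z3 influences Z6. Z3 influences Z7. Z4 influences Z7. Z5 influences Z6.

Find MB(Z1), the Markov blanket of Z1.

{Z0, Z3, Z4}

The Markov blanket of a node is its parents, its children, and the other parents of its children.
Parents of Z1: Z0.
Z1 has child Z4.
For each child, the remaining parents (spouses of Z1):
  Z4: Z3
Union: {Z0} ∪ {Z4} ∪ {Z3} = {Z0, Z3, Z4}.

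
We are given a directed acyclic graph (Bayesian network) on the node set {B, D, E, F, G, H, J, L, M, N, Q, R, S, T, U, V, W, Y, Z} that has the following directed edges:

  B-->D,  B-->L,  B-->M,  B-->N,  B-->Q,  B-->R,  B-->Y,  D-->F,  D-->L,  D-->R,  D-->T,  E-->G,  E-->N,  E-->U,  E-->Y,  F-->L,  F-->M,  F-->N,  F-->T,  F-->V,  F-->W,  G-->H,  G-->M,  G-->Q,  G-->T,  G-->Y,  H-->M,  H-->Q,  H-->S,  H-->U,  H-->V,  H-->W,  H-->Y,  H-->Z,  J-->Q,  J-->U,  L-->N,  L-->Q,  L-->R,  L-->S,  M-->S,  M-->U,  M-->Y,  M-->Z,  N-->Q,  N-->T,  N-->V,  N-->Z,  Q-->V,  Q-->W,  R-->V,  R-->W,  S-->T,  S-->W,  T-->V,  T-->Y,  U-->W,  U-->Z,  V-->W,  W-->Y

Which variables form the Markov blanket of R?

{B, D, F, H, L, N, Q, S, T, U, V, W}

The Markov blanket of a node is its parents, its children, and the other parents of its children.
Parents of R: B, D, L.
R's children: V, W.
For each child, the remaining parents (spouses of R):
  V also has parents F, H, N, Q, T.
  W also has parents F, H, Q, S, U, V.
Union: {B, D, L} ∪ {V, W} ∪ {F, H, N, Q, S, T, U, V} = {B, D, F, H, L, N, Q, S, T, U, V, W}.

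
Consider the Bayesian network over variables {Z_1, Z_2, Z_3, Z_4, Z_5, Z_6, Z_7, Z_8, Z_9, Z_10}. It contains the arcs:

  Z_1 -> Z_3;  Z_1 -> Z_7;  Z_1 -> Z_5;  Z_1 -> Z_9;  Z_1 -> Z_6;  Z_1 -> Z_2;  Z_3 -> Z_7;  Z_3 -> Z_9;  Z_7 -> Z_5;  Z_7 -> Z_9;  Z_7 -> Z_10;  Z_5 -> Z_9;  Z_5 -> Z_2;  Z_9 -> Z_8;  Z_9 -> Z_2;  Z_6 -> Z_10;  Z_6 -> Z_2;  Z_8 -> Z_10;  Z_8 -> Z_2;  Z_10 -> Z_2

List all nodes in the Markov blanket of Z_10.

Recall MB(v) = parents ∪ children ∪ spouses, where spouses are the other parents of v's children.
Z_10 has parents Z_6, Z_7, Z_8.
Z_10 has child Z_2.
Parents of each child, excluding Z_10:
  Z_2's other parents are Z_1, Z_5, Z_6, Z_8, Z_9.
Union: {Z_6, Z_7, Z_8} ∪ {Z_2} ∪ {Z_1, Z_5, Z_6, Z_8, Z_9} = {Z_1, Z_2, Z_5, Z_6, Z_7, Z_8, Z_9}.

{Z_1, Z_2, Z_5, Z_6, Z_7, Z_8, Z_9}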